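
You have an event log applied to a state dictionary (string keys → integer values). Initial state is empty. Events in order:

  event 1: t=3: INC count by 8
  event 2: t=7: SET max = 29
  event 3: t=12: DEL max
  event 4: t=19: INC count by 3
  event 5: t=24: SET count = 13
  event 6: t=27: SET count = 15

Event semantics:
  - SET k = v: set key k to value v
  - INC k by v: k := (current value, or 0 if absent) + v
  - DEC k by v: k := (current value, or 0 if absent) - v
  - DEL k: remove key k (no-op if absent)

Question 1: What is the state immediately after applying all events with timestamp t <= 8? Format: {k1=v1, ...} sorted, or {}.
Answer: {count=8, max=29}

Derivation:
Apply events with t <= 8 (2 events):
  after event 1 (t=3: INC count by 8): {count=8}
  after event 2 (t=7: SET max = 29): {count=8, max=29}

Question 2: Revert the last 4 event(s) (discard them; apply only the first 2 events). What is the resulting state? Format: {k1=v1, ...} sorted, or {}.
Answer: {count=8, max=29}

Derivation:
Keep first 2 events (discard last 4):
  after event 1 (t=3: INC count by 8): {count=8}
  after event 2 (t=7: SET max = 29): {count=8, max=29}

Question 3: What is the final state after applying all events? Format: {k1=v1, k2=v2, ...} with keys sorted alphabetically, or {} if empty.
  after event 1 (t=3: INC count by 8): {count=8}
  after event 2 (t=7: SET max = 29): {count=8, max=29}
  after event 3 (t=12: DEL max): {count=8}
  after event 4 (t=19: INC count by 3): {count=11}
  after event 5 (t=24: SET count = 13): {count=13}
  after event 6 (t=27: SET count = 15): {count=15}

Answer: {count=15}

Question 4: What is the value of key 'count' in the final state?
Track key 'count' through all 6 events:
  event 1 (t=3: INC count by 8): count (absent) -> 8
  event 2 (t=7: SET max = 29): count unchanged
  event 3 (t=12: DEL max): count unchanged
  event 4 (t=19: INC count by 3): count 8 -> 11
  event 5 (t=24: SET count = 13): count 11 -> 13
  event 6 (t=27: SET count = 15): count 13 -> 15
Final: count = 15

Answer: 15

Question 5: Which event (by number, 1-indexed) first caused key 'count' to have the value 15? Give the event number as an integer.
Answer: 6

Derivation:
Looking for first event where count becomes 15:
  event 1: count = 8
  event 2: count = 8
  event 3: count = 8
  event 4: count = 11
  event 5: count = 13
  event 6: count 13 -> 15  <-- first match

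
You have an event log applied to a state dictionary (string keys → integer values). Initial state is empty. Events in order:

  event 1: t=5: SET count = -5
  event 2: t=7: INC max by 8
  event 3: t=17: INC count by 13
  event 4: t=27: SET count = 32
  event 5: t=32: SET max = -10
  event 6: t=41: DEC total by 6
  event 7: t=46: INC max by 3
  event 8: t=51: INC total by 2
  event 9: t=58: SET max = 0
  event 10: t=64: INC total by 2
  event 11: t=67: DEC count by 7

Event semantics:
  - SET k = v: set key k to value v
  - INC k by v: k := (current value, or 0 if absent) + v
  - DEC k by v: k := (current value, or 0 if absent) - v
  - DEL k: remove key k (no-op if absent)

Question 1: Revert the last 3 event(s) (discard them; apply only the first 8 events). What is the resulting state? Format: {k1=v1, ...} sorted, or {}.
Answer: {count=32, max=-7, total=-4}

Derivation:
Keep first 8 events (discard last 3):
  after event 1 (t=5: SET count = -5): {count=-5}
  after event 2 (t=7: INC max by 8): {count=-5, max=8}
  after event 3 (t=17: INC count by 13): {count=8, max=8}
  after event 4 (t=27: SET count = 32): {count=32, max=8}
  after event 5 (t=32: SET max = -10): {count=32, max=-10}
  after event 6 (t=41: DEC total by 6): {count=32, max=-10, total=-6}
  after event 7 (t=46: INC max by 3): {count=32, max=-7, total=-6}
  after event 8 (t=51: INC total by 2): {count=32, max=-7, total=-4}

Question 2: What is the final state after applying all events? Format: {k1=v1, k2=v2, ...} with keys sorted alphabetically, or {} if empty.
Answer: {count=25, max=0, total=-2}

Derivation:
  after event 1 (t=5: SET count = -5): {count=-5}
  after event 2 (t=7: INC max by 8): {count=-5, max=8}
  after event 3 (t=17: INC count by 13): {count=8, max=8}
  after event 4 (t=27: SET count = 32): {count=32, max=8}
  after event 5 (t=32: SET max = -10): {count=32, max=-10}
  after event 6 (t=41: DEC total by 6): {count=32, max=-10, total=-6}
  after event 7 (t=46: INC max by 3): {count=32, max=-7, total=-6}
  after event 8 (t=51: INC total by 2): {count=32, max=-7, total=-4}
  after event 9 (t=58: SET max = 0): {count=32, max=0, total=-4}
  after event 10 (t=64: INC total by 2): {count=32, max=0, total=-2}
  after event 11 (t=67: DEC count by 7): {count=25, max=0, total=-2}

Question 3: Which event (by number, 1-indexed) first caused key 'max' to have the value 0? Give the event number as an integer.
Answer: 9

Derivation:
Looking for first event where max becomes 0:
  event 2: max = 8
  event 3: max = 8
  event 4: max = 8
  event 5: max = -10
  event 6: max = -10
  event 7: max = -7
  event 8: max = -7
  event 9: max -7 -> 0  <-- first match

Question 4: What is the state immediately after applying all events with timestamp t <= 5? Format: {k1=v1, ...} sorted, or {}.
Apply events with t <= 5 (1 events):
  after event 1 (t=5: SET count = -5): {count=-5}

Answer: {count=-5}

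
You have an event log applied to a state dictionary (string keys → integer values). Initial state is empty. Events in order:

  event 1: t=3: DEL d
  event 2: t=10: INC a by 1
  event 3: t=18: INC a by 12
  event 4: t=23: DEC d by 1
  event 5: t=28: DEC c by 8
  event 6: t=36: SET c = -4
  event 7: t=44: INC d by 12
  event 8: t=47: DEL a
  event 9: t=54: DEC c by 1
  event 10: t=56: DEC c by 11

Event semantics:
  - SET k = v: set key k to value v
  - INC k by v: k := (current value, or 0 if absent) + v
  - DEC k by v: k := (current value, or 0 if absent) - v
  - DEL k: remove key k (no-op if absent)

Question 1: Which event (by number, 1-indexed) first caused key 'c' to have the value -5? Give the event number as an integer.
Looking for first event where c becomes -5:
  event 5: c = -8
  event 6: c = -4
  event 7: c = -4
  event 8: c = -4
  event 9: c -4 -> -5  <-- first match

Answer: 9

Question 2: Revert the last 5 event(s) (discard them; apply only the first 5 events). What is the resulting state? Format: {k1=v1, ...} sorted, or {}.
Keep first 5 events (discard last 5):
  after event 1 (t=3: DEL d): {}
  after event 2 (t=10: INC a by 1): {a=1}
  after event 3 (t=18: INC a by 12): {a=13}
  after event 4 (t=23: DEC d by 1): {a=13, d=-1}
  after event 5 (t=28: DEC c by 8): {a=13, c=-8, d=-1}

Answer: {a=13, c=-8, d=-1}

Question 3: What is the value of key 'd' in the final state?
Track key 'd' through all 10 events:
  event 1 (t=3: DEL d): d (absent) -> (absent)
  event 2 (t=10: INC a by 1): d unchanged
  event 3 (t=18: INC a by 12): d unchanged
  event 4 (t=23: DEC d by 1): d (absent) -> -1
  event 5 (t=28: DEC c by 8): d unchanged
  event 6 (t=36: SET c = -4): d unchanged
  event 7 (t=44: INC d by 12): d -1 -> 11
  event 8 (t=47: DEL a): d unchanged
  event 9 (t=54: DEC c by 1): d unchanged
  event 10 (t=56: DEC c by 11): d unchanged
Final: d = 11

Answer: 11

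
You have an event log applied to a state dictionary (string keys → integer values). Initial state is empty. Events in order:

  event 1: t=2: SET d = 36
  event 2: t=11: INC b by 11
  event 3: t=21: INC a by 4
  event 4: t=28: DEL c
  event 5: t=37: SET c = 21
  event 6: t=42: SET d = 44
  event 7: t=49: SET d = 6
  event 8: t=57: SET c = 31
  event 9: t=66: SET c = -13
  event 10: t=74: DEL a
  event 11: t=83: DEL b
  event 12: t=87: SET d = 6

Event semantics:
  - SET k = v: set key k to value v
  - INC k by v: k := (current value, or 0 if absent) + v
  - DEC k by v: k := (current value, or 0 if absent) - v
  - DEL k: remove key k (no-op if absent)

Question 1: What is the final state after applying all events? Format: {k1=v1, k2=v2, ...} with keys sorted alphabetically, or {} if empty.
Answer: {c=-13, d=6}

Derivation:
  after event 1 (t=2: SET d = 36): {d=36}
  after event 2 (t=11: INC b by 11): {b=11, d=36}
  after event 3 (t=21: INC a by 4): {a=4, b=11, d=36}
  after event 4 (t=28: DEL c): {a=4, b=11, d=36}
  after event 5 (t=37: SET c = 21): {a=4, b=11, c=21, d=36}
  after event 6 (t=42: SET d = 44): {a=4, b=11, c=21, d=44}
  after event 7 (t=49: SET d = 6): {a=4, b=11, c=21, d=6}
  after event 8 (t=57: SET c = 31): {a=4, b=11, c=31, d=6}
  after event 9 (t=66: SET c = -13): {a=4, b=11, c=-13, d=6}
  after event 10 (t=74: DEL a): {b=11, c=-13, d=6}
  after event 11 (t=83: DEL b): {c=-13, d=6}
  after event 12 (t=87: SET d = 6): {c=-13, d=6}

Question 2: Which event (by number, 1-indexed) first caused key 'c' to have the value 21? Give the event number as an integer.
Answer: 5

Derivation:
Looking for first event where c becomes 21:
  event 5: c (absent) -> 21  <-- first match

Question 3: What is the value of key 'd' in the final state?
Track key 'd' through all 12 events:
  event 1 (t=2: SET d = 36): d (absent) -> 36
  event 2 (t=11: INC b by 11): d unchanged
  event 3 (t=21: INC a by 4): d unchanged
  event 4 (t=28: DEL c): d unchanged
  event 5 (t=37: SET c = 21): d unchanged
  event 6 (t=42: SET d = 44): d 36 -> 44
  event 7 (t=49: SET d = 6): d 44 -> 6
  event 8 (t=57: SET c = 31): d unchanged
  event 9 (t=66: SET c = -13): d unchanged
  event 10 (t=74: DEL a): d unchanged
  event 11 (t=83: DEL b): d unchanged
  event 12 (t=87: SET d = 6): d 6 -> 6
Final: d = 6

Answer: 6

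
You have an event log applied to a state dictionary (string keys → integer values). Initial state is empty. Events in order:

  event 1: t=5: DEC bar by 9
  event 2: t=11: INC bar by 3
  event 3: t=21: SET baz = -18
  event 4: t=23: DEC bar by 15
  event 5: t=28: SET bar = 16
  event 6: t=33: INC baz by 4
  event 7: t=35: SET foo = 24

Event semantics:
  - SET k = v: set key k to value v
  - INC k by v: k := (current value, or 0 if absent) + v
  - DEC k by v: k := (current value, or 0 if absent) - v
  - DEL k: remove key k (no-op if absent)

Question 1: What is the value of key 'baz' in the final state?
Answer: -14

Derivation:
Track key 'baz' through all 7 events:
  event 1 (t=5: DEC bar by 9): baz unchanged
  event 2 (t=11: INC bar by 3): baz unchanged
  event 3 (t=21: SET baz = -18): baz (absent) -> -18
  event 4 (t=23: DEC bar by 15): baz unchanged
  event 5 (t=28: SET bar = 16): baz unchanged
  event 6 (t=33: INC baz by 4): baz -18 -> -14
  event 7 (t=35: SET foo = 24): baz unchanged
Final: baz = -14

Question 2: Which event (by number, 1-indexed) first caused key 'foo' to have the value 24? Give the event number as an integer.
Looking for first event where foo becomes 24:
  event 7: foo (absent) -> 24  <-- first match

Answer: 7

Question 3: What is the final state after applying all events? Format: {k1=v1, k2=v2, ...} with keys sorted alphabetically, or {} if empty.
  after event 1 (t=5: DEC bar by 9): {bar=-9}
  after event 2 (t=11: INC bar by 3): {bar=-6}
  after event 3 (t=21: SET baz = -18): {bar=-6, baz=-18}
  after event 4 (t=23: DEC bar by 15): {bar=-21, baz=-18}
  after event 5 (t=28: SET bar = 16): {bar=16, baz=-18}
  after event 6 (t=33: INC baz by 4): {bar=16, baz=-14}
  after event 7 (t=35: SET foo = 24): {bar=16, baz=-14, foo=24}

Answer: {bar=16, baz=-14, foo=24}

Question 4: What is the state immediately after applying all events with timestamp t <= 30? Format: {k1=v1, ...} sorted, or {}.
Answer: {bar=16, baz=-18}

Derivation:
Apply events with t <= 30 (5 events):
  after event 1 (t=5: DEC bar by 9): {bar=-9}
  after event 2 (t=11: INC bar by 3): {bar=-6}
  after event 3 (t=21: SET baz = -18): {bar=-6, baz=-18}
  after event 4 (t=23: DEC bar by 15): {bar=-21, baz=-18}
  after event 5 (t=28: SET bar = 16): {bar=16, baz=-18}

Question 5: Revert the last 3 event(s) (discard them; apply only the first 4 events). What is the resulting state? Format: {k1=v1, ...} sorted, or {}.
Keep first 4 events (discard last 3):
  after event 1 (t=5: DEC bar by 9): {bar=-9}
  after event 2 (t=11: INC bar by 3): {bar=-6}
  after event 3 (t=21: SET baz = -18): {bar=-6, baz=-18}
  after event 4 (t=23: DEC bar by 15): {bar=-21, baz=-18}

Answer: {bar=-21, baz=-18}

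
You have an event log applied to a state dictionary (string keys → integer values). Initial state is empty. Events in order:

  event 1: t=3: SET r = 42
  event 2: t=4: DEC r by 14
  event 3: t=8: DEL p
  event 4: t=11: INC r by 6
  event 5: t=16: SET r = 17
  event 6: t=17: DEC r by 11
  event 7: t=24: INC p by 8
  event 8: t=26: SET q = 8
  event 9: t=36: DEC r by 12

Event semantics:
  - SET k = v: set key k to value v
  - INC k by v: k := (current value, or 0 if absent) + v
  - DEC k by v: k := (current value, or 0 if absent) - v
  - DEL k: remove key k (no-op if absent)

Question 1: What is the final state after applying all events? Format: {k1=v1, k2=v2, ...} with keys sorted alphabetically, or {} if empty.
Answer: {p=8, q=8, r=-6}

Derivation:
  after event 1 (t=3: SET r = 42): {r=42}
  after event 2 (t=4: DEC r by 14): {r=28}
  after event 3 (t=8: DEL p): {r=28}
  after event 4 (t=11: INC r by 6): {r=34}
  after event 5 (t=16: SET r = 17): {r=17}
  after event 6 (t=17: DEC r by 11): {r=6}
  after event 7 (t=24: INC p by 8): {p=8, r=6}
  after event 8 (t=26: SET q = 8): {p=8, q=8, r=6}
  after event 9 (t=36: DEC r by 12): {p=8, q=8, r=-6}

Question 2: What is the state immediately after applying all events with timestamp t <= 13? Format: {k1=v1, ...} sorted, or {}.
Answer: {r=34}

Derivation:
Apply events with t <= 13 (4 events):
  after event 1 (t=3: SET r = 42): {r=42}
  after event 2 (t=4: DEC r by 14): {r=28}
  after event 3 (t=8: DEL p): {r=28}
  after event 4 (t=11: INC r by 6): {r=34}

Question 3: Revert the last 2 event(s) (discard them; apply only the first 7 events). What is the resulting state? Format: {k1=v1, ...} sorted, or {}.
Answer: {p=8, r=6}

Derivation:
Keep first 7 events (discard last 2):
  after event 1 (t=3: SET r = 42): {r=42}
  after event 2 (t=4: DEC r by 14): {r=28}
  after event 3 (t=8: DEL p): {r=28}
  after event 4 (t=11: INC r by 6): {r=34}
  after event 5 (t=16: SET r = 17): {r=17}
  after event 6 (t=17: DEC r by 11): {r=6}
  after event 7 (t=24: INC p by 8): {p=8, r=6}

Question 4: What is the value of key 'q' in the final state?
Answer: 8

Derivation:
Track key 'q' through all 9 events:
  event 1 (t=3: SET r = 42): q unchanged
  event 2 (t=4: DEC r by 14): q unchanged
  event 3 (t=8: DEL p): q unchanged
  event 4 (t=11: INC r by 6): q unchanged
  event 5 (t=16: SET r = 17): q unchanged
  event 6 (t=17: DEC r by 11): q unchanged
  event 7 (t=24: INC p by 8): q unchanged
  event 8 (t=26: SET q = 8): q (absent) -> 8
  event 9 (t=36: DEC r by 12): q unchanged
Final: q = 8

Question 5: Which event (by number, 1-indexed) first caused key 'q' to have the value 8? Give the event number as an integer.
Looking for first event where q becomes 8:
  event 8: q (absent) -> 8  <-- first match

Answer: 8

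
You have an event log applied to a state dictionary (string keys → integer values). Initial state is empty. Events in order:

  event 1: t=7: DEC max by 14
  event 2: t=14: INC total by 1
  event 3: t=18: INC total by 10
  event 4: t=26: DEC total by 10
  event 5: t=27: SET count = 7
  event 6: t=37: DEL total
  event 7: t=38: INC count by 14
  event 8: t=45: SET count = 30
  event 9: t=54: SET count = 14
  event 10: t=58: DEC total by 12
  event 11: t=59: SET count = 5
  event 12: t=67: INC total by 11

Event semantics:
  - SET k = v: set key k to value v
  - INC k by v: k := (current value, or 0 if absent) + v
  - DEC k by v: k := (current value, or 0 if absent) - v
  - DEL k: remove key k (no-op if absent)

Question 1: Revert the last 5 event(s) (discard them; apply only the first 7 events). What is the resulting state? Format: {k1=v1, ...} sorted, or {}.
Answer: {count=21, max=-14}

Derivation:
Keep first 7 events (discard last 5):
  after event 1 (t=7: DEC max by 14): {max=-14}
  after event 2 (t=14: INC total by 1): {max=-14, total=1}
  after event 3 (t=18: INC total by 10): {max=-14, total=11}
  after event 4 (t=26: DEC total by 10): {max=-14, total=1}
  after event 5 (t=27: SET count = 7): {count=7, max=-14, total=1}
  after event 6 (t=37: DEL total): {count=7, max=-14}
  after event 7 (t=38: INC count by 14): {count=21, max=-14}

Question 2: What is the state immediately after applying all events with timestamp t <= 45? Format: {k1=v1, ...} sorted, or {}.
Apply events with t <= 45 (8 events):
  after event 1 (t=7: DEC max by 14): {max=-14}
  after event 2 (t=14: INC total by 1): {max=-14, total=1}
  after event 3 (t=18: INC total by 10): {max=-14, total=11}
  after event 4 (t=26: DEC total by 10): {max=-14, total=1}
  after event 5 (t=27: SET count = 7): {count=7, max=-14, total=1}
  after event 6 (t=37: DEL total): {count=7, max=-14}
  after event 7 (t=38: INC count by 14): {count=21, max=-14}
  after event 8 (t=45: SET count = 30): {count=30, max=-14}

Answer: {count=30, max=-14}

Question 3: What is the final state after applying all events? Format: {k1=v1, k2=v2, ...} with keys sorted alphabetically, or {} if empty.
Answer: {count=5, max=-14, total=-1}

Derivation:
  after event 1 (t=7: DEC max by 14): {max=-14}
  after event 2 (t=14: INC total by 1): {max=-14, total=1}
  after event 3 (t=18: INC total by 10): {max=-14, total=11}
  after event 4 (t=26: DEC total by 10): {max=-14, total=1}
  after event 5 (t=27: SET count = 7): {count=7, max=-14, total=1}
  after event 6 (t=37: DEL total): {count=7, max=-14}
  after event 7 (t=38: INC count by 14): {count=21, max=-14}
  after event 8 (t=45: SET count = 30): {count=30, max=-14}
  after event 9 (t=54: SET count = 14): {count=14, max=-14}
  after event 10 (t=58: DEC total by 12): {count=14, max=-14, total=-12}
  after event 11 (t=59: SET count = 5): {count=5, max=-14, total=-12}
  after event 12 (t=67: INC total by 11): {count=5, max=-14, total=-1}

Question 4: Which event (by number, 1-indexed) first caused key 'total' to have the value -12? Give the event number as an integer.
Answer: 10

Derivation:
Looking for first event where total becomes -12:
  event 2: total = 1
  event 3: total = 11
  event 4: total = 1
  event 5: total = 1
  event 6: total = (absent)
  event 10: total (absent) -> -12  <-- first match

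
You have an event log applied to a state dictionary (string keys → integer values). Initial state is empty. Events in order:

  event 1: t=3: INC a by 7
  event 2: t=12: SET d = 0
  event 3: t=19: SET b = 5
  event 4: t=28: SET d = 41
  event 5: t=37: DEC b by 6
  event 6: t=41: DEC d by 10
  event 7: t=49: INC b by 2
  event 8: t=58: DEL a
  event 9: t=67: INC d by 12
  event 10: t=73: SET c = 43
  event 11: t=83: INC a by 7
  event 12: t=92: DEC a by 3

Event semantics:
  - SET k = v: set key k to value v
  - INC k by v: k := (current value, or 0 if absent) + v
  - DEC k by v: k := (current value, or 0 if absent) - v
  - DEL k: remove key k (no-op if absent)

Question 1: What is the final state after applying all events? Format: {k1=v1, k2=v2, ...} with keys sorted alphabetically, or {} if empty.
Answer: {a=4, b=1, c=43, d=43}

Derivation:
  after event 1 (t=3: INC a by 7): {a=7}
  after event 2 (t=12: SET d = 0): {a=7, d=0}
  after event 3 (t=19: SET b = 5): {a=7, b=5, d=0}
  after event 4 (t=28: SET d = 41): {a=7, b=5, d=41}
  after event 5 (t=37: DEC b by 6): {a=7, b=-1, d=41}
  after event 6 (t=41: DEC d by 10): {a=7, b=-1, d=31}
  after event 7 (t=49: INC b by 2): {a=7, b=1, d=31}
  after event 8 (t=58: DEL a): {b=1, d=31}
  after event 9 (t=67: INC d by 12): {b=1, d=43}
  after event 10 (t=73: SET c = 43): {b=1, c=43, d=43}
  after event 11 (t=83: INC a by 7): {a=7, b=1, c=43, d=43}
  after event 12 (t=92: DEC a by 3): {a=4, b=1, c=43, d=43}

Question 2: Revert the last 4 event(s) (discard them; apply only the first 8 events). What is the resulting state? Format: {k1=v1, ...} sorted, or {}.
Keep first 8 events (discard last 4):
  after event 1 (t=3: INC a by 7): {a=7}
  after event 2 (t=12: SET d = 0): {a=7, d=0}
  after event 3 (t=19: SET b = 5): {a=7, b=5, d=0}
  after event 4 (t=28: SET d = 41): {a=7, b=5, d=41}
  after event 5 (t=37: DEC b by 6): {a=7, b=-1, d=41}
  after event 6 (t=41: DEC d by 10): {a=7, b=-1, d=31}
  after event 7 (t=49: INC b by 2): {a=7, b=1, d=31}
  after event 8 (t=58: DEL a): {b=1, d=31}

Answer: {b=1, d=31}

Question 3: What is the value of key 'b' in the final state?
Track key 'b' through all 12 events:
  event 1 (t=3: INC a by 7): b unchanged
  event 2 (t=12: SET d = 0): b unchanged
  event 3 (t=19: SET b = 5): b (absent) -> 5
  event 4 (t=28: SET d = 41): b unchanged
  event 5 (t=37: DEC b by 6): b 5 -> -1
  event 6 (t=41: DEC d by 10): b unchanged
  event 7 (t=49: INC b by 2): b -1 -> 1
  event 8 (t=58: DEL a): b unchanged
  event 9 (t=67: INC d by 12): b unchanged
  event 10 (t=73: SET c = 43): b unchanged
  event 11 (t=83: INC a by 7): b unchanged
  event 12 (t=92: DEC a by 3): b unchanged
Final: b = 1

Answer: 1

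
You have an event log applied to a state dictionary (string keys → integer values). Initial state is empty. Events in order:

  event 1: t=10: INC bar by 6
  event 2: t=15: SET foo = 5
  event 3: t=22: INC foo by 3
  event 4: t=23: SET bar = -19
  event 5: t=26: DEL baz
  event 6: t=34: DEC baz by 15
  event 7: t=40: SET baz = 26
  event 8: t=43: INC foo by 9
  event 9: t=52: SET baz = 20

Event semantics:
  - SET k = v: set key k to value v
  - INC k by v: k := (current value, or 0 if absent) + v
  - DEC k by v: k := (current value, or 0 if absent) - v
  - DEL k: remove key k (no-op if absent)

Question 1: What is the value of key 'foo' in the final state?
Answer: 17

Derivation:
Track key 'foo' through all 9 events:
  event 1 (t=10: INC bar by 6): foo unchanged
  event 2 (t=15: SET foo = 5): foo (absent) -> 5
  event 3 (t=22: INC foo by 3): foo 5 -> 8
  event 4 (t=23: SET bar = -19): foo unchanged
  event 5 (t=26: DEL baz): foo unchanged
  event 6 (t=34: DEC baz by 15): foo unchanged
  event 7 (t=40: SET baz = 26): foo unchanged
  event 8 (t=43: INC foo by 9): foo 8 -> 17
  event 9 (t=52: SET baz = 20): foo unchanged
Final: foo = 17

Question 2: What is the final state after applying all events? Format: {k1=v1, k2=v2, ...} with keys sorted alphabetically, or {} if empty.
  after event 1 (t=10: INC bar by 6): {bar=6}
  after event 2 (t=15: SET foo = 5): {bar=6, foo=5}
  after event 3 (t=22: INC foo by 3): {bar=6, foo=8}
  after event 4 (t=23: SET bar = -19): {bar=-19, foo=8}
  after event 5 (t=26: DEL baz): {bar=-19, foo=8}
  after event 6 (t=34: DEC baz by 15): {bar=-19, baz=-15, foo=8}
  after event 7 (t=40: SET baz = 26): {bar=-19, baz=26, foo=8}
  after event 8 (t=43: INC foo by 9): {bar=-19, baz=26, foo=17}
  after event 9 (t=52: SET baz = 20): {bar=-19, baz=20, foo=17}

Answer: {bar=-19, baz=20, foo=17}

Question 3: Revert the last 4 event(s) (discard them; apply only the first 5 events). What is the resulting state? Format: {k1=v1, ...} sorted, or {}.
Keep first 5 events (discard last 4):
  after event 1 (t=10: INC bar by 6): {bar=6}
  after event 2 (t=15: SET foo = 5): {bar=6, foo=5}
  after event 3 (t=22: INC foo by 3): {bar=6, foo=8}
  after event 4 (t=23: SET bar = -19): {bar=-19, foo=8}
  after event 5 (t=26: DEL baz): {bar=-19, foo=8}

Answer: {bar=-19, foo=8}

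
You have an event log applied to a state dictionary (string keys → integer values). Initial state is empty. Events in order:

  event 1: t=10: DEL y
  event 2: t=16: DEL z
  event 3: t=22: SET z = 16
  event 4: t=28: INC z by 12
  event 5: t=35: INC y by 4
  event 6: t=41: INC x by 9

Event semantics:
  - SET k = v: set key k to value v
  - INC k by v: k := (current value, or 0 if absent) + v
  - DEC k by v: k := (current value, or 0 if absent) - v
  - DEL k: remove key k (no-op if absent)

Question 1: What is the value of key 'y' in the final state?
Answer: 4

Derivation:
Track key 'y' through all 6 events:
  event 1 (t=10: DEL y): y (absent) -> (absent)
  event 2 (t=16: DEL z): y unchanged
  event 3 (t=22: SET z = 16): y unchanged
  event 4 (t=28: INC z by 12): y unchanged
  event 5 (t=35: INC y by 4): y (absent) -> 4
  event 6 (t=41: INC x by 9): y unchanged
Final: y = 4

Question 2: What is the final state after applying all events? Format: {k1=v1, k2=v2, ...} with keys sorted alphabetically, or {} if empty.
Answer: {x=9, y=4, z=28}

Derivation:
  after event 1 (t=10: DEL y): {}
  after event 2 (t=16: DEL z): {}
  after event 3 (t=22: SET z = 16): {z=16}
  after event 4 (t=28: INC z by 12): {z=28}
  after event 5 (t=35: INC y by 4): {y=4, z=28}
  after event 6 (t=41: INC x by 9): {x=9, y=4, z=28}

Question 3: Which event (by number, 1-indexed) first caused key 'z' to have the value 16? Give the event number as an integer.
Answer: 3

Derivation:
Looking for first event where z becomes 16:
  event 3: z (absent) -> 16  <-- first match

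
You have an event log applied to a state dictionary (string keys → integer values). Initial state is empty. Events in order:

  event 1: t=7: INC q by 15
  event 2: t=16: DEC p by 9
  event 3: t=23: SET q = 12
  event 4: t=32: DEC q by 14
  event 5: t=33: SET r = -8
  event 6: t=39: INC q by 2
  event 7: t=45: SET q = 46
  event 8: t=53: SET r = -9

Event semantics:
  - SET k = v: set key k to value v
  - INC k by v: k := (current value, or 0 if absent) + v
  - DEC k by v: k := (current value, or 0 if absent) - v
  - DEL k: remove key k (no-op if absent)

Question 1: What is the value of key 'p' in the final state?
Answer: -9

Derivation:
Track key 'p' through all 8 events:
  event 1 (t=7: INC q by 15): p unchanged
  event 2 (t=16: DEC p by 9): p (absent) -> -9
  event 3 (t=23: SET q = 12): p unchanged
  event 4 (t=32: DEC q by 14): p unchanged
  event 5 (t=33: SET r = -8): p unchanged
  event 6 (t=39: INC q by 2): p unchanged
  event 7 (t=45: SET q = 46): p unchanged
  event 8 (t=53: SET r = -9): p unchanged
Final: p = -9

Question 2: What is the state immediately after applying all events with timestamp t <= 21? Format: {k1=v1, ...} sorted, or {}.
Apply events with t <= 21 (2 events):
  after event 1 (t=7: INC q by 15): {q=15}
  after event 2 (t=16: DEC p by 9): {p=-9, q=15}

Answer: {p=-9, q=15}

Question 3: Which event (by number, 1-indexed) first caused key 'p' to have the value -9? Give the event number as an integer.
Looking for first event where p becomes -9:
  event 2: p (absent) -> -9  <-- first match

Answer: 2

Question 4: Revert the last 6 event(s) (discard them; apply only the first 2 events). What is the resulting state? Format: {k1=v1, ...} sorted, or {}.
Keep first 2 events (discard last 6):
  after event 1 (t=7: INC q by 15): {q=15}
  after event 2 (t=16: DEC p by 9): {p=-9, q=15}

Answer: {p=-9, q=15}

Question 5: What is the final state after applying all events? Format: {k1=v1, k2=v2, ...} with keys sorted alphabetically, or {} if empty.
  after event 1 (t=7: INC q by 15): {q=15}
  after event 2 (t=16: DEC p by 9): {p=-9, q=15}
  after event 3 (t=23: SET q = 12): {p=-9, q=12}
  after event 4 (t=32: DEC q by 14): {p=-9, q=-2}
  after event 5 (t=33: SET r = -8): {p=-9, q=-2, r=-8}
  after event 6 (t=39: INC q by 2): {p=-9, q=0, r=-8}
  after event 7 (t=45: SET q = 46): {p=-9, q=46, r=-8}
  after event 8 (t=53: SET r = -9): {p=-9, q=46, r=-9}

Answer: {p=-9, q=46, r=-9}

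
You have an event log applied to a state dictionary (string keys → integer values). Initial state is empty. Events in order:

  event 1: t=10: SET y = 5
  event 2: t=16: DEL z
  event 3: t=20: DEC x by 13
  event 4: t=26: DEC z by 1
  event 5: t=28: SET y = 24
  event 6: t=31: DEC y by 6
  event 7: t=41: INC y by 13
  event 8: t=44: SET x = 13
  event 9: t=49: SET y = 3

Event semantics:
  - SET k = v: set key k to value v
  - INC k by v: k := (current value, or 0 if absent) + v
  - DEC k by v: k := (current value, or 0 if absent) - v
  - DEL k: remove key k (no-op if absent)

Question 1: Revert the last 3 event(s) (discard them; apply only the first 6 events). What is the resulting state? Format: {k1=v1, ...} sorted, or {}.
Keep first 6 events (discard last 3):
  after event 1 (t=10: SET y = 5): {y=5}
  after event 2 (t=16: DEL z): {y=5}
  after event 3 (t=20: DEC x by 13): {x=-13, y=5}
  after event 4 (t=26: DEC z by 1): {x=-13, y=5, z=-1}
  after event 5 (t=28: SET y = 24): {x=-13, y=24, z=-1}
  after event 6 (t=31: DEC y by 6): {x=-13, y=18, z=-1}

Answer: {x=-13, y=18, z=-1}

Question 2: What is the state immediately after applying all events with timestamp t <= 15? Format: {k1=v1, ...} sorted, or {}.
Apply events with t <= 15 (1 events):
  after event 1 (t=10: SET y = 5): {y=5}

Answer: {y=5}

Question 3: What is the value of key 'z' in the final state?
Answer: -1

Derivation:
Track key 'z' through all 9 events:
  event 1 (t=10: SET y = 5): z unchanged
  event 2 (t=16: DEL z): z (absent) -> (absent)
  event 3 (t=20: DEC x by 13): z unchanged
  event 4 (t=26: DEC z by 1): z (absent) -> -1
  event 5 (t=28: SET y = 24): z unchanged
  event 6 (t=31: DEC y by 6): z unchanged
  event 7 (t=41: INC y by 13): z unchanged
  event 8 (t=44: SET x = 13): z unchanged
  event 9 (t=49: SET y = 3): z unchanged
Final: z = -1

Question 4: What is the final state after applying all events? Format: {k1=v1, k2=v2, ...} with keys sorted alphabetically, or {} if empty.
  after event 1 (t=10: SET y = 5): {y=5}
  after event 2 (t=16: DEL z): {y=5}
  after event 3 (t=20: DEC x by 13): {x=-13, y=5}
  after event 4 (t=26: DEC z by 1): {x=-13, y=5, z=-1}
  after event 5 (t=28: SET y = 24): {x=-13, y=24, z=-1}
  after event 6 (t=31: DEC y by 6): {x=-13, y=18, z=-1}
  after event 7 (t=41: INC y by 13): {x=-13, y=31, z=-1}
  after event 8 (t=44: SET x = 13): {x=13, y=31, z=-1}
  after event 9 (t=49: SET y = 3): {x=13, y=3, z=-1}

Answer: {x=13, y=3, z=-1}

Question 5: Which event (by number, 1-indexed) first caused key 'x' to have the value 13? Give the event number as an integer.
Answer: 8

Derivation:
Looking for first event where x becomes 13:
  event 3: x = -13
  event 4: x = -13
  event 5: x = -13
  event 6: x = -13
  event 7: x = -13
  event 8: x -13 -> 13  <-- first match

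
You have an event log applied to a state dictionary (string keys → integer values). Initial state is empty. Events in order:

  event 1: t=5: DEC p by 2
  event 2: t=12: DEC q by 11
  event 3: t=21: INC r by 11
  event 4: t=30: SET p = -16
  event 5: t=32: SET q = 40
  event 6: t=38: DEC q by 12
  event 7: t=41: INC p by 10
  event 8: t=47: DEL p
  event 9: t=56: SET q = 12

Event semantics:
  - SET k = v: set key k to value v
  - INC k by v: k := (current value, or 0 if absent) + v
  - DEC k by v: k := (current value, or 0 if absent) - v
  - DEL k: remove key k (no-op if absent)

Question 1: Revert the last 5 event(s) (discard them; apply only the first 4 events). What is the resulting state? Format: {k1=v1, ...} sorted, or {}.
Keep first 4 events (discard last 5):
  after event 1 (t=5: DEC p by 2): {p=-2}
  after event 2 (t=12: DEC q by 11): {p=-2, q=-11}
  after event 3 (t=21: INC r by 11): {p=-2, q=-11, r=11}
  after event 4 (t=30: SET p = -16): {p=-16, q=-11, r=11}

Answer: {p=-16, q=-11, r=11}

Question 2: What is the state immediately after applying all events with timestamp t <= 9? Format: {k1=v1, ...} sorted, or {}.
Answer: {p=-2}

Derivation:
Apply events with t <= 9 (1 events):
  after event 1 (t=5: DEC p by 2): {p=-2}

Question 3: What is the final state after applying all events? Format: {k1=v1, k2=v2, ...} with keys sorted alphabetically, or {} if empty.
  after event 1 (t=5: DEC p by 2): {p=-2}
  after event 2 (t=12: DEC q by 11): {p=-2, q=-11}
  after event 3 (t=21: INC r by 11): {p=-2, q=-11, r=11}
  after event 4 (t=30: SET p = -16): {p=-16, q=-11, r=11}
  after event 5 (t=32: SET q = 40): {p=-16, q=40, r=11}
  after event 6 (t=38: DEC q by 12): {p=-16, q=28, r=11}
  after event 7 (t=41: INC p by 10): {p=-6, q=28, r=11}
  after event 8 (t=47: DEL p): {q=28, r=11}
  after event 9 (t=56: SET q = 12): {q=12, r=11}

Answer: {q=12, r=11}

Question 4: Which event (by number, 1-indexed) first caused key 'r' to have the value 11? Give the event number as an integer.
Looking for first event where r becomes 11:
  event 3: r (absent) -> 11  <-- first match

Answer: 3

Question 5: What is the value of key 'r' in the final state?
Answer: 11

Derivation:
Track key 'r' through all 9 events:
  event 1 (t=5: DEC p by 2): r unchanged
  event 2 (t=12: DEC q by 11): r unchanged
  event 3 (t=21: INC r by 11): r (absent) -> 11
  event 4 (t=30: SET p = -16): r unchanged
  event 5 (t=32: SET q = 40): r unchanged
  event 6 (t=38: DEC q by 12): r unchanged
  event 7 (t=41: INC p by 10): r unchanged
  event 8 (t=47: DEL p): r unchanged
  event 9 (t=56: SET q = 12): r unchanged
Final: r = 11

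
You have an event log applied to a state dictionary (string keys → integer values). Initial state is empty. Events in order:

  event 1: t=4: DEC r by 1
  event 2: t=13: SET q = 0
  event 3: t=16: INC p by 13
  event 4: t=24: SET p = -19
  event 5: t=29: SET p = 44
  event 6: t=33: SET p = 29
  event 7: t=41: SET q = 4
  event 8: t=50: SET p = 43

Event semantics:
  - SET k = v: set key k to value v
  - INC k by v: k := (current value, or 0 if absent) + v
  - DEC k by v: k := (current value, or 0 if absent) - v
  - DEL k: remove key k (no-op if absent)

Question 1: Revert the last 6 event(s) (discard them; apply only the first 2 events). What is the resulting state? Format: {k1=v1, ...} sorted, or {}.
Keep first 2 events (discard last 6):
  after event 1 (t=4: DEC r by 1): {r=-1}
  after event 2 (t=13: SET q = 0): {q=0, r=-1}

Answer: {q=0, r=-1}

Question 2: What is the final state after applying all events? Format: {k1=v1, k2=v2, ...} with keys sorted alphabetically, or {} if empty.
  after event 1 (t=4: DEC r by 1): {r=-1}
  after event 2 (t=13: SET q = 0): {q=0, r=-1}
  after event 3 (t=16: INC p by 13): {p=13, q=0, r=-1}
  after event 4 (t=24: SET p = -19): {p=-19, q=0, r=-1}
  after event 5 (t=29: SET p = 44): {p=44, q=0, r=-1}
  after event 6 (t=33: SET p = 29): {p=29, q=0, r=-1}
  after event 7 (t=41: SET q = 4): {p=29, q=4, r=-1}
  after event 8 (t=50: SET p = 43): {p=43, q=4, r=-1}

Answer: {p=43, q=4, r=-1}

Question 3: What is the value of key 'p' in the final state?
Track key 'p' through all 8 events:
  event 1 (t=4: DEC r by 1): p unchanged
  event 2 (t=13: SET q = 0): p unchanged
  event 3 (t=16: INC p by 13): p (absent) -> 13
  event 4 (t=24: SET p = -19): p 13 -> -19
  event 5 (t=29: SET p = 44): p -19 -> 44
  event 6 (t=33: SET p = 29): p 44 -> 29
  event 7 (t=41: SET q = 4): p unchanged
  event 8 (t=50: SET p = 43): p 29 -> 43
Final: p = 43

Answer: 43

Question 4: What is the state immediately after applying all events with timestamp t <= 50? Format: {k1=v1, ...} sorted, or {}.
Apply events with t <= 50 (8 events):
  after event 1 (t=4: DEC r by 1): {r=-1}
  after event 2 (t=13: SET q = 0): {q=0, r=-1}
  after event 3 (t=16: INC p by 13): {p=13, q=0, r=-1}
  after event 4 (t=24: SET p = -19): {p=-19, q=0, r=-1}
  after event 5 (t=29: SET p = 44): {p=44, q=0, r=-1}
  after event 6 (t=33: SET p = 29): {p=29, q=0, r=-1}
  after event 7 (t=41: SET q = 4): {p=29, q=4, r=-1}
  after event 8 (t=50: SET p = 43): {p=43, q=4, r=-1}

Answer: {p=43, q=4, r=-1}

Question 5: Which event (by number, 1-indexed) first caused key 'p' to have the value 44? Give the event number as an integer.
Answer: 5

Derivation:
Looking for first event where p becomes 44:
  event 3: p = 13
  event 4: p = -19
  event 5: p -19 -> 44  <-- first match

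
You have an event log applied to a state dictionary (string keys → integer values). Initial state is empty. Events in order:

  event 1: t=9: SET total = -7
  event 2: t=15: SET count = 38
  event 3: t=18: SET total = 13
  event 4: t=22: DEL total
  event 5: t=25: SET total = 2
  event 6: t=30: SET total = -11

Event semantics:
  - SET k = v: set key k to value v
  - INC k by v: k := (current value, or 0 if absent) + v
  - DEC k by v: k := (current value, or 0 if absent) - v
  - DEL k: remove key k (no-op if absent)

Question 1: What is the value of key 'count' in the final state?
Track key 'count' through all 6 events:
  event 1 (t=9: SET total = -7): count unchanged
  event 2 (t=15: SET count = 38): count (absent) -> 38
  event 3 (t=18: SET total = 13): count unchanged
  event 4 (t=22: DEL total): count unchanged
  event 5 (t=25: SET total = 2): count unchanged
  event 6 (t=30: SET total = -11): count unchanged
Final: count = 38

Answer: 38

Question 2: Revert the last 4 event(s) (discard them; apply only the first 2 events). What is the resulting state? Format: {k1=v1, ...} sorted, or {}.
Answer: {count=38, total=-7}

Derivation:
Keep first 2 events (discard last 4):
  after event 1 (t=9: SET total = -7): {total=-7}
  after event 2 (t=15: SET count = 38): {count=38, total=-7}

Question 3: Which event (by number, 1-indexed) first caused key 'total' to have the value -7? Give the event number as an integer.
Answer: 1

Derivation:
Looking for first event where total becomes -7:
  event 1: total (absent) -> -7  <-- first match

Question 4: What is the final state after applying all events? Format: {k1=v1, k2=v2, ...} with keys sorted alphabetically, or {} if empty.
  after event 1 (t=9: SET total = -7): {total=-7}
  after event 2 (t=15: SET count = 38): {count=38, total=-7}
  after event 3 (t=18: SET total = 13): {count=38, total=13}
  after event 4 (t=22: DEL total): {count=38}
  after event 5 (t=25: SET total = 2): {count=38, total=2}
  after event 6 (t=30: SET total = -11): {count=38, total=-11}

Answer: {count=38, total=-11}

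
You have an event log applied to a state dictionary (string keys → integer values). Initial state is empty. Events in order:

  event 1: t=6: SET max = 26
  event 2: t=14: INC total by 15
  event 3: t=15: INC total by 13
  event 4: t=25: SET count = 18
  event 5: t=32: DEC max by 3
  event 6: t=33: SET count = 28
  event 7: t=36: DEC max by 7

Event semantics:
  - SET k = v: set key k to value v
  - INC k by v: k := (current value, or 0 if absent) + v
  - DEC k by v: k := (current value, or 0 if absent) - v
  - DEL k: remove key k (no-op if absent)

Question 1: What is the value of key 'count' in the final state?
Answer: 28

Derivation:
Track key 'count' through all 7 events:
  event 1 (t=6: SET max = 26): count unchanged
  event 2 (t=14: INC total by 15): count unchanged
  event 3 (t=15: INC total by 13): count unchanged
  event 4 (t=25: SET count = 18): count (absent) -> 18
  event 5 (t=32: DEC max by 3): count unchanged
  event 6 (t=33: SET count = 28): count 18 -> 28
  event 7 (t=36: DEC max by 7): count unchanged
Final: count = 28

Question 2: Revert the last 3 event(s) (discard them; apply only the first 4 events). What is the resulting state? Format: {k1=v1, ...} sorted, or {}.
Keep first 4 events (discard last 3):
  after event 1 (t=6: SET max = 26): {max=26}
  after event 2 (t=14: INC total by 15): {max=26, total=15}
  after event 3 (t=15: INC total by 13): {max=26, total=28}
  after event 4 (t=25: SET count = 18): {count=18, max=26, total=28}

Answer: {count=18, max=26, total=28}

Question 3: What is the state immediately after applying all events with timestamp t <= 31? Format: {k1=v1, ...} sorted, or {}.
Apply events with t <= 31 (4 events):
  after event 1 (t=6: SET max = 26): {max=26}
  after event 2 (t=14: INC total by 15): {max=26, total=15}
  after event 3 (t=15: INC total by 13): {max=26, total=28}
  after event 4 (t=25: SET count = 18): {count=18, max=26, total=28}

Answer: {count=18, max=26, total=28}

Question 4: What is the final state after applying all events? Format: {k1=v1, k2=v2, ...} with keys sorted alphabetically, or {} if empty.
Answer: {count=28, max=16, total=28}

Derivation:
  after event 1 (t=6: SET max = 26): {max=26}
  after event 2 (t=14: INC total by 15): {max=26, total=15}
  after event 3 (t=15: INC total by 13): {max=26, total=28}
  after event 4 (t=25: SET count = 18): {count=18, max=26, total=28}
  after event 5 (t=32: DEC max by 3): {count=18, max=23, total=28}
  after event 6 (t=33: SET count = 28): {count=28, max=23, total=28}
  after event 7 (t=36: DEC max by 7): {count=28, max=16, total=28}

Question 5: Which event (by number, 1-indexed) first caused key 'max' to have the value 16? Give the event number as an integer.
Answer: 7

Derivation:
Looking for first event where max becomes 16:
  event 1: max = 26
  event 2: max = 26
  event 3: max = 26
  event 4: max = 26
  event 5: max = 23
  event 6: max = 23
  event 7: max 23 -> 16  <-- first match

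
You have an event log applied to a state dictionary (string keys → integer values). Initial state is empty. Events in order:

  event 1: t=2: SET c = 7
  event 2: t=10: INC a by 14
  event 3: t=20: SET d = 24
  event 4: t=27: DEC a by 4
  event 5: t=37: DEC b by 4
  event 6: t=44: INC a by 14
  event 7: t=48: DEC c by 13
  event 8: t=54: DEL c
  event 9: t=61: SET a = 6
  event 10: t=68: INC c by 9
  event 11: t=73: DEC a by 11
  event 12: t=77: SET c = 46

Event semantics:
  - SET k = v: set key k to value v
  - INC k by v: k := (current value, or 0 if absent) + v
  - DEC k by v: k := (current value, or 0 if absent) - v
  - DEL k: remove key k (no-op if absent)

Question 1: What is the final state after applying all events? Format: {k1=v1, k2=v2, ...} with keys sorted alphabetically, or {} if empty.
Answer: {a=-5, b=-4, c=46, d=24}

Derivation:
  after event 1 (t=2: SET c = 7): {c=7}
  after event 2 (t=10: INC a by 14): {a=14, c=7}
  after event 3 (t=20: SET d = 24): {a=14, c=7, d=24}
  after event 4 (t=27: DEC a by 4): {a=10, c=7, d=24}
  after event 5 (t=37: DEC b by 4): {a=10, b=-4, c=7, d=24}
  after event 6 (t=44: INC a by 14): {a=24, b=-4, c=7, d=24}
  after event 7 (t=48: DEC c by 13): {a=24, b=-4, c=-6, d=24}
  after event 8 (t=54: DEL c): {a=24, b=-4, d=24}
  after event 9 (t=61: SET a = 6): {a=6, b=-4, d=24}
  after event 10 (t=68: INC c by 9): {a=6, b=-4, c=9, d=24}
  after event 11 (t=73: DEC a by 11): {a=-5, b=-4, c=9, d=24}
  after event 12 (t=77: SET c = 46): {a=-5, b=-4, c=46, d=24}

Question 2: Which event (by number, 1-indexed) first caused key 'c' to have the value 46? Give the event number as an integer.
Answer: 12

Derivation:
Looking for first event where c becomes 46:
  event 1: c = 7
  event 2: c = 7
  event 3: c = 7
  event 4: c = 7
  event 5: c = 7
  event 6: c = 7
  event 7: c = -6
  event 8: c = (absent)
  event 10: c = 9
  event 11: c = 9
  event 12: c 9 -> 46  <-- first match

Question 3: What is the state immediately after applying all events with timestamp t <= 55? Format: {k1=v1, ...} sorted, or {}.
Apply events with t <= 55 (8 events):
  after event 1 (t=2: SET c = 7): {c=7}
  after event 2 (t=10: INC a by 14): {a=14, c=7}
  after event 3 (t=20: SET d = 24): {a=14, c=7, d=24}
  after event 4 (t=27: DEC a by 4): {a=10, c=7, d=24}
  after event 5 (t=37: DEC b by 4): {a=10, b=-4, c=7, d=24}
  after event 6 (t=44: INC a by 14): {a=24, b=-4, c=7, d=24}
  after event 7 (t=48: DEC c by 13): {a=24, b=-4, c=-6, d=24}
  after event 8 (t=54: DEL c): {a=24, b=-4, d=24}

Answer: {a=24, b=-4, d=24}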